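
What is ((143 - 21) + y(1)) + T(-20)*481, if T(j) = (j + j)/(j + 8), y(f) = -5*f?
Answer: 5161/3 ≈ 1720.3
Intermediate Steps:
T(j) = 2*j/(8 + j) (T(j) = (2*j)/(8 + j) = 2*j/(8 + j))
((143 - 21) + y(1)) + T(-20)*481 = ((143 - 21) - 5*1) + (2*(-20)/(8 - 20))*481 = (122 - 5) + (2*(-20)/(-12))*481 = 117 + (2*(-20)*(-1/12))*481 = 117 + (10/3)*481 = 117 + 4810/3 = 5161/3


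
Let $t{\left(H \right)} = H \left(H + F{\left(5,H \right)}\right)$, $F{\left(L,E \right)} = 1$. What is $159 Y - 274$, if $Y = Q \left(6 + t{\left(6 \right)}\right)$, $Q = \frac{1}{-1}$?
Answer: $-7906$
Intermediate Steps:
$Q = -1$
$t{\left(H \right)} = H \left(1 + H\right)$ ($t{\left(H \right)} = H \left(H + 1\right) = H \left(1 + H\right)$)
$Y = -48$ ($Y = - (6 + 6 \left(1 + 6\right)) = - (6 + 6 \cdot 7) = - (6 + 42) = \left(-1\right) 48 = -48$)
$159 Y - 274 = 159 \left(-48\right) - 274 = -7632 - 274 = -7906$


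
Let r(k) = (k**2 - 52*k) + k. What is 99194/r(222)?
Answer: 49597/18981 ≈ 2.6130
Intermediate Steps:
r(k) = k**2 - 51*k
99194/r(222) = 99194/((222*(-51 + 222))) = 99194/((222*171)) = 99194/37962 = 99194*(1/37962) = 49597/18981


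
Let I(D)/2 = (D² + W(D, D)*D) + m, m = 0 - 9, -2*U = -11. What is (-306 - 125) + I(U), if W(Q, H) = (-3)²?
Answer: -579/2 ≈ -289.50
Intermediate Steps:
U = 11/2 (U = -½*(-11) = 11/2 ≈ 5.5000)
W(Q, H) = 9
m = -9
I(D) = -18 + 2*D² + 18*D (I(D) = 2*((D² + 9*D) - 9) = 2*(-9 + D² + 9*D) = -18 + 2*D² + 18*D)
(-306 - 125) + I(U) = (-306 - 125) + (-18 + 2*(11/2)² + 18*(11/2)) = -431 + (-18 + 2*(121/4) + 99) = -431 + (-18 + 121/2 + 99) = -431 + 283/2 = -579/2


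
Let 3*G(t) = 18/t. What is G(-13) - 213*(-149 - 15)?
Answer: 454110/13 ≈ 34932.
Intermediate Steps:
G(t) = 6/t (G(t) = (18/t)/3 = 6/t)
G(-13) - 213*(-149 - 15) = 6/(-13) - 213*(-149 - 15) = 6*(-1/13) - 213*(-164) = -6/13 + 34932 = 454110/13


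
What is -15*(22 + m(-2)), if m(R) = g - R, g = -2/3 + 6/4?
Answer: -745/2 ≈ -372.50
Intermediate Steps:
g = ⅚ (g = -2*⅓ + 6*(¼) = -⅔ + 3/2 = ⅚ ≈ 0.83333)
m(R) = ⅚ - R
-15*(22 + m(-2)) = -15*(22 + (⅚ - 1*(-2))) = -15*(22 + (⅚ + 2)) = -15*(22 + 17/6) = -15*149/6 = -745/2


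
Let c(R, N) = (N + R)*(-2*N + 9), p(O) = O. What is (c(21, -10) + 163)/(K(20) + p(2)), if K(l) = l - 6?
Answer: 241/8 ≈ 30.125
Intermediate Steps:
K(l) = -6 + l
c(R, N) = (9 - 2*N)*(N + R) (c(R, N) = (N + R)*(9 - 2*N) = (9 - 2*N)*(N + R))
(c(21, -10) + 163)/(K(20) + p(2)) = ((-2*(-10)² + 9*(-10) + 9*21 - 2*(-10)*21) + 163)/((-6 + 20) + 2) = ((-2*100 - 90 + 189 + 420) + 163)/(14 + 2) = ((-200 - 90 + 189 + 420) + 163)/16 = (319 + 163)*(1/16) = 482*(1/16) = 241/8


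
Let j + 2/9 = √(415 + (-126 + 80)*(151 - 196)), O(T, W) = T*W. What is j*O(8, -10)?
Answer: 160/9 - 80*√2485 ≈ -3970.2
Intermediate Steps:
j = -2/9 + √2485 (j = -2/9 + √(415 + (-126 + 80)*(151 - 196)) = -2/9 + √(415 - 46*(-45)) = -2/9 + √(415 + 2070) = -2/9 + √2485 ≈ 49.628)
j*O(8, -10) = (-2/9 + √2485)*(8*(-10)) = (-2/9 + √2485)*(-80) = 160/9 - 80*√2485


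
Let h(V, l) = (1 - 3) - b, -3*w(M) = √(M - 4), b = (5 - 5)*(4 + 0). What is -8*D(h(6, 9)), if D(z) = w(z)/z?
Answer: -4*I*√6/3 ≈ -3.266*I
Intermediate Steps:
b = 0 (b = 0*4 = 0)
w(M) = -√(-4 + M)/3 (w(M) = -√(M - 4)/3 = -√(-4 + M)/3)
h(V, l) = -2 (h(V, l) = (1 - 3) - 1*0 = -2 + 0 = -2)
D(z) = -√(-4 + z)/(3*z) (D(z) = (-√(-4 + z)/3)/z = -√(-4 + z)/(3*z))
-8*D(h(6, 9)) = -(-8)*√(-4 - 2)/(3*(-2)) = -(-8)*(-1)*√(-6)/(3*2) = -(-8)*(-1)*I*√6/(3*2) = -4*I*√6/3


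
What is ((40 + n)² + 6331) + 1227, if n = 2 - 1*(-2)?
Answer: 9494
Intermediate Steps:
n = 4 (n = 2 + 2 = 4)
((40 + n)² + 6331) + 1227 = ((40 + 4)² + 6331) + 1227 = (44² + 6331) + 1227 = (1936 + 6331) + 1227 = 8267 + 1227 = 9494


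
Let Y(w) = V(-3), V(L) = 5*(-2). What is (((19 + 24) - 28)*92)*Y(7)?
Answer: -13800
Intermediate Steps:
V(L) = -10
Y(w) = -10
(((19 + 24) - 28)*92)*Y(7) = (((19 + 24) - 28)*92)*(-10) = ((43 - 28)*92)*(-10) = (15*92)*(-10) = 1380*(-10) = -13800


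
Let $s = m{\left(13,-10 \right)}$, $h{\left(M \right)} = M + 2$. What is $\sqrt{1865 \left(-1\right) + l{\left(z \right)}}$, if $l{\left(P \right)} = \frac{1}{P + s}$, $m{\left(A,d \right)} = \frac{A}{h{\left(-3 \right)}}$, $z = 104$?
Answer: $\frac{i \sqrt{15443974}}{91} \approx 43.186 i$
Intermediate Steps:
$h{\left(M \right)} = 2 + M$
$m{\left(A,d \right)} = - A$ ($m{\left(A,d \right)} = \frac{A}{2 - 3} = \frac{A}{-1} = A \left(-1\right) = - A$)
$s = -13$ ($s = \left(-1\right) 13 = -13$)
$l{\left(P \right)} = \frac{1}{-13 + P}$ ($l{\left(P \right)} = \frac{1}{P - 13} = \frac{1}{-13 + P}$)
$\sqrt{1865 \left(-1\right) + l{\left(z \right)}} = \sqrt{1865 \left(-1\right) + \frac{1}{-13 + 104}} = \sqrt{-1865 + \frac{1}{91}} = \sqrt{- \frac{169714}{91}} = \frac{i \sqrt{15443974}}{91}$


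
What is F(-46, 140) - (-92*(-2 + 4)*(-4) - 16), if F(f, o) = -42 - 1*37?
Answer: -799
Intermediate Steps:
F(f, o) = -79 (F(f, o) = -42 - 37 = -79)
F(-46, 140) - (-92*(-2 + 4)*(-4) - 16) = -79 - (-92*(-2 + 4)*(-4) - 16) = -79 - (-184*(-4) - 16) = -79 - (-92*(-8) - 16) = -79 - (736 - 16) = -79 - 1*720 = -79 - 720 = -799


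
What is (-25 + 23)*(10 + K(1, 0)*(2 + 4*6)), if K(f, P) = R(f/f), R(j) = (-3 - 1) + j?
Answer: 136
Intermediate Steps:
R(j) = -4 + j
K(f, P) = -3 (K(f, P) = -4 + f/f = -4 + 1 = -3)
(-25 + 23)*(10 + K(1, 0)*(2 + 4*6)) = (-25 + 23)*(10 - 3*(2 + 4*6)) = -2*(10 - 3*(2 + 24)) = -2*(10 - 3*26) = -2*(10 - 78) = -2*(-68) = 136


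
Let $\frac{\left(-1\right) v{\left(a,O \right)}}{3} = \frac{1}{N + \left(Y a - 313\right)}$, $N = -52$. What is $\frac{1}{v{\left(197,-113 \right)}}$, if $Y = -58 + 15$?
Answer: $\frac{8836}{3} \approx 2945.3$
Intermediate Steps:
$Y = -43$
$v{\left(a,O \right)} = - \frac{3}{-365 - 43 a}$ ($v{\left(a,O \right)} = - \frac{3}{-52 - \left(313 + 43 a\right)} = - \frac{3}{-365 - 43 a}$)
$\frac{1}{v{\left(197,-113 \right)}} = \frac{1}{3 \frac{1}{365 + 43 \cdot 197}} = \frac{1}{3 \frac{1}{365 + 8471}} = \frac{1}{3 \cdot \frac{1}{8836}} = \frac{1}{\frac{3}{8836}} = \frac{8836}{3}$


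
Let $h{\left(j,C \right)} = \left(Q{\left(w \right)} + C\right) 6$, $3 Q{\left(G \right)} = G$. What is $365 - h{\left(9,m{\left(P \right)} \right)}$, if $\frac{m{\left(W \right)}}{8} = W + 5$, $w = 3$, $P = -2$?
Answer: $215$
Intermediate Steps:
$Q{\left(G \right)} = \frac{G}{3}$
$m{\left(W \right)} = 40 + 8 W$ ($m{\left(W \right)} = 8 \left(W + 5\right) = 8 \left(5 + W\right) = 40 + 8 W$)
$h{\left(j,C \right)} = 6 + 6 C$ ($h{\left(j,C \right)} = \left(\frac{1}{3} \cdot 3 + C\right) 6 = \left(1 + C\right) 6 = 6 + 6 C$)
$365 - h{\left(9,m{\left(P \right)} \right)} = 365 - \left(6 + 6 \left(40 + 8 \left(-2\right)\right)\right) = 365 - \left(6 + 6 \left(40 - 16\right)\right) = 365 - \left(6 + 6 \cdot 24\right) = 365 - \left(6 + 144\right) = 365 - 150 = 215$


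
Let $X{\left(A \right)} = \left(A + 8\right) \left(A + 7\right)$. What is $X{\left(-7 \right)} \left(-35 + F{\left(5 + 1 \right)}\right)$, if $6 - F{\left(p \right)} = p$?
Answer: $0$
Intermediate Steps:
$F{\left(p \right)} = 6 - p$
$X{\left(A \right)} = \left(7 + A\right) \left(8 + A\right)$ ($X{\left(A \right)} = \left(8 + A\right) \left(7 + A\right) = \left(7 + A\right) \left(8 + A\right)$)
$X{\left(-7 \right)} \left(-35 + F{\left(5 + 1 \right)}\right) = \left(56 + \left(-7\right)^{2} + 15 \left(-7\right)\right) \left(-35 + \left(6 - \left(5 + 1\right)\right)\right) = \left(56 + 49 - 105\right) \left(-35 + \left(6 - 6\right)\right) = 0 \left(-35 + \left(6 - 6\right)\right) = 0 \left(-35 + 0\right) = 0 \left(-35\right) = 0$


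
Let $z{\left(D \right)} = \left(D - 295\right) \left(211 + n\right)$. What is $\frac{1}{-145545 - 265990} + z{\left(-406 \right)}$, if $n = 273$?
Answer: $- \frac{139627240941}{411535} \approx -3.3928 \cdot 10^{5}$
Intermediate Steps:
$z{\left(D \right)} = -142780 + 484 D$ ($z{\left(D \right)} = \left(D - 295\right) \left(211 + 273\right) = \left(-295 + D\right) 484 = -142780 + 484 D$)
$\frac{1}{-145545 - 265990} + z{\left(-406 \right)} = \frac{1}{-145545 - 265990} + \left(-142780 + 484 \left(-406\right)\right) = \frac{1}{-411535} - 339284 = - \frac{1}{411535} - 339284 = - \frac{139627240941}{411535}$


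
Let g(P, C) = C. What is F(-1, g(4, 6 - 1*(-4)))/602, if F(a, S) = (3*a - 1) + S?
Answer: 3/301 ≈ 0.0099668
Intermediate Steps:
F(a, S) = -1 + S + 3*a (F(a, S) = (-1 + 3*a) + S = -1 + S + 3*a)
F(-1, g(4, 6 - 1*(-4)))/602 = (-1 + (6 - 1*(-4)) + 3*(-1))/602 = (-1 + (6 + 4) - 3)*(1/602) = (-1 + 10 - 3)*(1/602) = 6*(1/602) = 3/301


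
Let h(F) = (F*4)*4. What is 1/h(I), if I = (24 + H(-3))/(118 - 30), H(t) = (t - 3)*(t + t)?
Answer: 11/120 ≈ 0.091667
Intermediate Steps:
H(t) = 2*t*(-3 + t) (H(t) = (-3 + t)*(2*t) = 2*t*(-3 + t))
I = 15/22 (I = (24 + 2*(-3)*(-3 - 3))/(118 - 30) = (24 + 2*(-3)*(-6))/88 = (24 + 36)*(1/88) = 60*(1/88) = 15/22 ≈ 0.68182)
h(F) = 16*F (h(F) = (4*F)*4 = 16*F)
1/h(I) = 1/(16*(15/22)) = 1/(120/11) = 11/120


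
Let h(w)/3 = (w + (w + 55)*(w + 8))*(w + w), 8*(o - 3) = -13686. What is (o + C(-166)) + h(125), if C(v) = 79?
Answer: 72188485/4 ≈ 1.8047e+7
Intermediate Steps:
o = -6831/4 (o = 3 + (⅛)*(-13686) = 3 - 6843/4 = -6831/4 ≈ -1707.8)
h(w) = 6*w*(w + (8 + w)*(55 + w)) (h(w) = 3*((w + (w + 55)*(w + 8))*(w + w)) = 3*((w + (55 + w)*(8 + w))*(2*w)) = 3*((w + (8 + w)*(55 + w))*(2*w)) = 3*(2*w*(w + (8 + w)*(55 + w))) = 6*w*(w + (8 + w)*(55 + w)))
(o + C(-166)) + h(125) = (-6831/4 + 79) + 6*125*(440 + 125² + 64*125) = -6515/4 + 6*125*(440 + 15625 + 8000) = -6515/4 + 6*125*24065 = -6515/4 + 18048750 = 72188485/4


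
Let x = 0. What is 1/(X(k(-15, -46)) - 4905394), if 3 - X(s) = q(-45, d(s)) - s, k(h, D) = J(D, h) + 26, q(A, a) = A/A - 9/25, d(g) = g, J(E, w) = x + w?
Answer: -25/122634516 ≈ -2.0386e-7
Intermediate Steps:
J(E, w) = w (J(E, w) = 0 + w = w)
q(A, a) = 16/25 (q(A, a) = 1 - 9*1/25 = 1 - 9/25 = 16/25)
k(h, D) = 26 + h (k(h, D) = h + 26 = 26 + h)
X(s) = 59/25 + s (X(s) = 3 - (16/25 - s) = 3 + (-16/25 + s) = 59/25 + s)
1/(X(k(-15, -46)) - 4905394) = 1/((59/25 + (26 - 15)) - 4905394) = 1/((59/25 + 11) - 4905394) = 1/(334/25 - 4905394) = 1/(-122634516/25) = -25/122634516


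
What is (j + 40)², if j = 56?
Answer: 9216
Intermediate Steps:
(j + 40)² = (56 + 40)² = 96² = 9216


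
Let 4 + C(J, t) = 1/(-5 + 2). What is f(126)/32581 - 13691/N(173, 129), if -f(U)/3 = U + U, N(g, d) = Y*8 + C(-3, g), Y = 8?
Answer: -1338334737/5831999 ≈ -229.48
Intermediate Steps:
C(J, t) = -13/3 (C(J, t) = -4 + 1/(-5 + 2) = -4 + 1/(-3) = -4 - 1/3 = -13/3)
N(g, d) = 179/3 (N(g, d) = 8*8 - 13/3 = 64 - 13/3 = 179/3)
f(U) = -6*U (f(U) = -3*(U + U) = -6*U)
f(126)/32581 - 13691/N(173, 129) = -6*126/32581 - 13691/179/3 = -756*1/32581 - 13691*3/179 = -756/32581 - 41073/179 = -1338334737/5831999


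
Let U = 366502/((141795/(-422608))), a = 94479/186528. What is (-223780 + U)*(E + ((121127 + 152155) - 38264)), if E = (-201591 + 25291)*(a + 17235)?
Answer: 734474674934537331843319/183671790 ≈ 3.9988e+15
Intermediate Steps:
a = 31493/62176 (a = 94479*(1/186528) = 31493/62176 ≈ 0.50651)
E = -47232306145975/15544 (E = (-201591 + 25291)*(31493/62176 + 17235) = -176300*1071634853/62176 = -47232306145975/15544 ≈ -3.0386e+9)
U = -154886677216/141795 (U = 366502/((141795*(-1/422608))) = 366502/(-141795/422608) = 366502*(-422608/141795) = -154886677216/141795 ≈ -1.0923e+6)
(-223780 + U)*(E + ((121127 + 152155) - 38264)) = (-223780 - 154886677216/141795)*(-47232306145975/15544 + ((121127 + 152155) - 38264)) = -186617562316*(-47232306145975/15544 + (273282 - 38264))/141795 = -186617562316*(-47232306145975/15544 + 235018)/141795 = -186617562316/141795*(-47228653026183/15544) = 734474674934537331843319/183671790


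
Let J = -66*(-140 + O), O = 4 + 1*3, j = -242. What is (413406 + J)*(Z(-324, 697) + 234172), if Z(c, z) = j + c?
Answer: 98624715504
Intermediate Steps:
O = 7 (O = 4 + 3 = 7)
J = 8778 (J = -66*(-140 + 7) = -66*(-133) = 8778)
Z(c, z) = -242 + c
(413406 + J)*(Z(-324, 697) + 234172) = (413406 + 8778)*((-242 - 324) + 234172) = 422184*(-566 + 234172) = 422184*233606 = 98624715504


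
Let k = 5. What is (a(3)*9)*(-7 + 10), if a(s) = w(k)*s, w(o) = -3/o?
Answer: -243/5 ≈ -48.600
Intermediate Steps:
a(s) = -3*s/5 (a(s) = (-3/5)*s = (-3*⅕)*s = -3*s/5)
(a(3)*9)*(-7 + 10) = (-⅗*3*9)*(-7 + 10) = -9/5*9*3 = -81/5*3 = -243/5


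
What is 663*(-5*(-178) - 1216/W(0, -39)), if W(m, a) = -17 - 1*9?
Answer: 621078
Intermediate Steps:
W(m, a) = -26 (W(m, a) = -17 - 9 = -26)
663*(-5*(-178) - 1216/W(0, -39)) = 663*(-5*(-178) - 1216/(-26)) = 663*(890 - 1216*(-1/26)) = 663*(890 + 608/13) = 663*(12178/13) = 621078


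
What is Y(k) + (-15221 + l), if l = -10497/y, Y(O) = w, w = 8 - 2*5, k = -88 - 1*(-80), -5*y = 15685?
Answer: -47744054/3137 ≈ -15220.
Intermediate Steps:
y = -3137 (y = -⅕*15685 = -3137)
k = -8 (k = -88 + 80 = -8)
w = -2 (w = 8 - 10 = -2)
Y(O) = -2
l = 10497/3137 (l = -10497/(-3137) = -10497*(-1/3137) = 10497/3137 ≈ 3.3462)
Y(k) + (-15221 + l) = -2 + (-15221 + 10497/3137) = -2 - 47737780/3137 = -47744054/3137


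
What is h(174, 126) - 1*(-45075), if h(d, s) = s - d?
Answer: 45027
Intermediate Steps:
h(174, 126) - 1*(-45075) = (126 - 1*174) - 1*(-45075) = (126 - 174) + 45075 = -48 + 45075 = 45027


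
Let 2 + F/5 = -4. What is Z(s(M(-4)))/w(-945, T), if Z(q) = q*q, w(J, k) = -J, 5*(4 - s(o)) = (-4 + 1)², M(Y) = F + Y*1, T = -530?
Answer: 121/23625 ≈ 0.0051217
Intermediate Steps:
F = -30 (F = -10 + 5*(-4) = -10 - 20 = -30)
M(Y) = -30 + Y (M(Y) = -30 + Y*1 = -30 + Y)
s(o) = 11/5 (s(o) = 4 - (-4 + 1)²/5 = 4 - ⅕*(-3)² = 4 - ⅕*9 = 4 - 9/5 = 11/5)
Z(q) = q²
Z(s(M(-4)))/w(-945, T) = (11/5)²/((-1*(-945))) = (121/25)/945 = (121/25)*(1/945) = 121/23625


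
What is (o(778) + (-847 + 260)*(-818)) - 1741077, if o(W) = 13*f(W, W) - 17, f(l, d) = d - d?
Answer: -1260928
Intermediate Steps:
f(l, d) = 0
o(W) = -17 (o(W) = 13*0 - 17 = 0 - 17 = -17)
(o(778) + (-847 + 260)*(-818)) - 1741077 = (-17 + (-847 + 260)*(-818)) - 1741077 = (-17 - 587*(-818)) - 1741077 = (-17 + 480166) - 1741077 = 480149 - 1741077 = -1260928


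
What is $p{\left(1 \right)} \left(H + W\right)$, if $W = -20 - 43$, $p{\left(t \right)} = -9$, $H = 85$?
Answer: $-198$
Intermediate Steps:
$W = -63$
$p{\left(1 \right)} \left(H + W\right) = - 9 \left(85 - 63\right) = \left(-9\right) 22 = -198$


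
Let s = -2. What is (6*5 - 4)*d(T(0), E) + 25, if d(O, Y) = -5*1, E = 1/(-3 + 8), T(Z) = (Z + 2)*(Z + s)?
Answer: -105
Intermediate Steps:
T(Z) = (-2 + Z)*(2 + Z) (T(Z) = (Z + 2)*(Z - 2) = (2 + Z)*(-2 + Z) = (-2 + Z)*(2 + Z))
E = 1/5 ≈ 0.20000
d(O, Y) = -5
(6*5 - 4)*d(T(0), E) + 25 = (6*5 - 4)*(-5) + 25 = (30 - 4)*(-5) + 25 = 26*(-5) + 25 = -130 + 25 = -105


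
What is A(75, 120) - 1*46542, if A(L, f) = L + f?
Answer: -46347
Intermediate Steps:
A(75, 120) - 1*46542 = (75 + 120) - 1*46542 = 195 - 46542 = -46347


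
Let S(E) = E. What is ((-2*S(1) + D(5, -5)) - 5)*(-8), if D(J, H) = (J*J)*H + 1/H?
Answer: 5288/5 ≈ 1057.6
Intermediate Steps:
D(J, H) = 1/H + H*J**2 (D(J, H) = J**2*H + 1/H = H*J**2 + 1/H = 1/H + H*J**2)
((-2*S(1) + D(5, -5)) - 5)*(-8) = ((-2*1 + (1/(-5) - 5*5**2)) - 5)*(-8) = ((-2 + (-1/5 - 5*25)) - 5)*(-8) = ((-2 + (-1/5 - 125)) - 5)*(-8) = ((-2 - 626/5) - 5)*(-8) = (-636/5 - 5)*(-8) = -661/5*(-8) = 5288/5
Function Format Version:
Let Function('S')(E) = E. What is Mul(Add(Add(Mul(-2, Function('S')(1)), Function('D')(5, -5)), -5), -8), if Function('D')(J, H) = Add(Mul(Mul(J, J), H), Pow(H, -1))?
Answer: Rational(5288, 5) ≈ 1057.6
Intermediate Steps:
Function('D')(J, H) = Add(Pow(H, -1), Mul(H, Pow(J, 2))) (Function('D')(J, H) = Add(Mul(Pow(J, 2), H), Pow(H, -1)) = Add(Mul(H, Pow(J, 2)), Pow(H, -1)) = Add(Pow(H, -1), Mul(H, Pow(J, 2))))
Mul(Add(Add(Mul(-2, Function('S')(1)), Function('D')(5, -5)), -5), -8) = Mul(Add(Add(Mul(-2, 1), Add(Pow(-5, -1), Mul(-5, Pow(5, 2)))), -5), -8) = Mul(Add(Add(-2, Add(Rational(-1, 5), Mul(-5, 25))), -5), -8) = Mul(Add(Add(-2, Add(Rational(-1, 5), -125)), -5), -8) = Mul(Add(Add(-2, Rational(-626, 5)), -5), -8) = Mul(Add(Rational(-636, 5), -5), -8) = Mul(Rational(-661, 5), -8) = Rational(5288, 5)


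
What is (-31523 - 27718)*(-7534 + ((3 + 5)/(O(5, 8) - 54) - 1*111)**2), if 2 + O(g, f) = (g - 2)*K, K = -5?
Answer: -1437034232907/5041 ≈ -2.8507e+8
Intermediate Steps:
O(g, f) = 8 - 5*g (O(g, f) = -2 + (g - 2)*(-5) = -2 + (-2 + g)*(-5) = -2 + (10 - 5*g) = 8 - 5*g)
(-31523 - 27718)*(-7534 + ((3 + 5)/(O(5, 8) - 54) - 1*111)**2) = (-31523 - 27718)*(-7534 + ((3 + 5)/((8 - 5*5) - 54) - 1*111)**2) = -59241*(-7534 + (8/((8 - 25) - 54) - 111)**2) = -59241*(-7534 + (8/(-17 - 54) - 111)**2) = -59241*(-7534 + (8/(-71) - 111)**2) = -59241*(-7534 + (8*(-1/71) - 111)**2) = -59241*(-7534 + (-8/71 - 111)**2) = -59241*(-7534 + (-7889/71)**2) = -59241*(-7534 + 62236321/5041) = -59241*24257427/5041 = -1437034232907/5041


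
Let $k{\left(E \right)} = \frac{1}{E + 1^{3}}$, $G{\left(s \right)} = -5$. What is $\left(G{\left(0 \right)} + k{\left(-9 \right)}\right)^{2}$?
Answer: $\frac{1681}{64} \approx 26.266$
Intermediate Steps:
$k{\left(E \right)} = \frac{1}{1 + E}$ ($k{\left(E \right)} = \frac{1}{E + 1} = \frac{1}{1 + E}$)
$\left(G{\left(0 \right)} + k{\left(-9 \right)}\right)^{2} = \left(-5 + \frac{1}{1 - 9}\right)^{2} = \left(-5 + \frac{1}{-8}\right)^{2} = \left(-5 - \frac{1}{8}\right)^{2} = \left(- \frac{41}{8}\right)^{2} = \frac{1681}{64}$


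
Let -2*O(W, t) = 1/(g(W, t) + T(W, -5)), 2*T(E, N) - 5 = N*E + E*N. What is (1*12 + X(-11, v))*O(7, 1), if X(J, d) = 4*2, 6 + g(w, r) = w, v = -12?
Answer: 20/63 ≈ 0.31746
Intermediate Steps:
T(E, N) = 5/2 + E*N (T(E, N) = 5/2 + (N*E + E*N)/2 = 5/2 + (E*N + E*N)/2 = 5/2 + (2*E*N)/2 = 5/2 + E*N)
g(w, r) = -6 + w
X(J, d) = 8
O(W, t) = -1/(2*(-7/2 - 4*W)) (O(W, t) = -1/(2*((-6 + W) + (5/2 + W*(-5)))) = -1/(2*((-6 + W) + (5/2 - 5*W))) = -1/(2*(-7/2 - 4*W)))
(1*12 + X(-11, v))*O(7, 1) = (1*12 + 8)/(7 + 8*7) = (12 + 8)/(7 + 56) = 20/63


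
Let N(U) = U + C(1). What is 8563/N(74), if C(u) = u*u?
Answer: 8563/75 ≈ 114.17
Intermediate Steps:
C(u) = u²
N(U) = 1 + U (N(U) = U + 1² = U + 1 = 1 + U)
8563/N(74) = 8563/(1 + 74) = 8563/75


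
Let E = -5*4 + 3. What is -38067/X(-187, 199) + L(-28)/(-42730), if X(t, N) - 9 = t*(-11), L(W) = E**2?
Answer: -406799996/22070045 ≈ -18.432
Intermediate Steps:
E = -17 (E = -20 + 3 = -17)
L(W) = 289 (L(W) = (-17)**2 = 289)
X(t, N) = 9 - 11*t (X(t, N) = 9 + t*(-11) = 9 - 11*t)
-38067/X(-187, 199) + L(-28)/(-42730) = -38067/(9 - 11*(-187)) + 289/(-42730) = -38067/(9 + 2057) + 289*(-1/42730) = -38067/2066 - 289/42730 = -406799996/22070045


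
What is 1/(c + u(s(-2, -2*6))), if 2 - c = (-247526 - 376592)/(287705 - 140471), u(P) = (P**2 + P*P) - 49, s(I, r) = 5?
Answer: 73617/532910 ≈ 0.13814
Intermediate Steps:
u(P) = -49 + 2*P**2 (u(P) = (P**2 + P**2) - 49 = 2*P**2 - 49 = -49 + 2*P**2)
c = 459293/73617 (c = 2 - (-247526 - 376592)/(287705 - 140471) = 2 - (-624118)/147234 = 2 - 1*(-312059/73617) = 2 + 312059/73617 = 459293/73617 ≈ 6.2390)
1/(c + u(s(-2, -2*6))) = 1/(459293/73617 + (-49 + 2*5**2)) = 1/(459293/73617 + (-49 + 2*25)) = 1/(459293/73617 + (-49 + 50)) = 1/(459293/73617 + 1) = 1/(532910/73617) = 73617/532910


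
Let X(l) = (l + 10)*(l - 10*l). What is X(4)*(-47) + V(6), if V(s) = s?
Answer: 23694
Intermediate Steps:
X(l) = -9*l*(10 + l) (X(l) = (10 + l)*(-9*l) = -9*l*(10 + l))
X(4)*(-47) + V(6) = -9*4*(10 + 4)*(-47) + 6 = -9*4*14*(-47) + 6 = -504*(-47) + 6 = 23688 + 6 = 23694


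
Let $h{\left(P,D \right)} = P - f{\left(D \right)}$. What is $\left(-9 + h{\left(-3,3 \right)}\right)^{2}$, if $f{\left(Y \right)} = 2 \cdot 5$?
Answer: $484$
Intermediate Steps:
$f{\left(Y \right)} = 10$
$h{\left(P,D \right)} = -10 + P$ ($h{\left(P,D \right)} = P - 10 = -10 + P$)
$\left(-9 + h{\left(-3,3 \right)}\right)^{2} = \left(-9 - 13\right)^{2} = \left(-22\right)^{2} = 484$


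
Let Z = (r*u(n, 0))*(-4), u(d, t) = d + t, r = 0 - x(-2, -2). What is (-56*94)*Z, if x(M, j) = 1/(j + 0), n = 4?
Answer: 42112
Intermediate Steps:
x(M, j) = 1/j
r = ½ (r = 0 - 1/(-2) = 0 - 1*(-½) = 0 + ½ = ½ ≈ 0.50000)
Z = -8 (Z = ((4 + 0)/2)*(-4) = ((½)*4)*(-4) = 2*(-4) = -8)
(-56*94)*Z = -56*94*(-8) = -5264*(-8) = 42112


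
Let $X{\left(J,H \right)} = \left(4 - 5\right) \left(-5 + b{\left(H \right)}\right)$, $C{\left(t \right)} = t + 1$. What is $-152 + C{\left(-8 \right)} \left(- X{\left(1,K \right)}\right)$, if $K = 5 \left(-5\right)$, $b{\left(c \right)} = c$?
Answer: $58$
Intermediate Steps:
$C{\left(t \right)} = 1 + t$
$K = -25$
$X{\left(J,H \right)} = 5 - H$ ($X{\left(J,H \right)} = \left(4 - 5\right) \left(-5 + H\right) = - (-5 + H) = 5 - H$)
$-152 + C{\left(-8 \right)} \left(- X{\left(1,K \right)}\right) = -152 + \left(1 - 8\right) \left(- (5 - -25)\right) = -152 - 7 \left(- (5 + 25)\right) = -152 - 7 \left(\left(-1\right) 30\right) = -152 - -210 = -152 + 210 = 58$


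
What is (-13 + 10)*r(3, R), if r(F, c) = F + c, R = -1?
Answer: -6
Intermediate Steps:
(-13 + 10)*r(3, R) = (-13 + 10)*(3 - 1) = -3*2 = -6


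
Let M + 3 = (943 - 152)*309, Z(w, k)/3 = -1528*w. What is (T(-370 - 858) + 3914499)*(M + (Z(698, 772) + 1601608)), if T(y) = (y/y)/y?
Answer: -1626700028515942/307 ≈ -5.2987e+12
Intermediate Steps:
Z(w, k) = -4584*w (Z(w, k) = 3*(-1528*w) = -4584*w)
M = 244416 (M = -3 + (943 - 152)*309 = -3 + 791*309 = -3 + 244419 = 244416)
T(y) = 1/y
(T(-370 - 858) + 3914499)*(M + (Z(698, 772) + 1601608)) = (1/(-370 - 858) + 3914499)*(244416 + (-4584*698 + 1601608)) = (1/(-1228) + 3914499)*(244416 + (-3199632 + 1601608)) = (-1/1228 + 3914499)*(244416 - 1598024) = (4807004771/1228)*(-1353608) = -1626700028515942/307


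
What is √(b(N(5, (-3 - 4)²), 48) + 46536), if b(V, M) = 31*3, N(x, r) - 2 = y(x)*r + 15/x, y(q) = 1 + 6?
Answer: 3*√5181 ≈ 215.94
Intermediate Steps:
y(q) = 7
N(x, r) = 2 + 7*r + 15/x (N(x, r) = 2 + (7*r + 15/x) = 2 + 7*r + 15/x)
b(V, M) = 93
√(b(N(5, (-3 - 4)²), 48) + 46536) = √(93 + 46536) = √46629 = 3*√5181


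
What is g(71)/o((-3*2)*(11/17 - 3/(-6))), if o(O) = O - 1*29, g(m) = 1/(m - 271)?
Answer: 17/122000 ≈ 0.00013934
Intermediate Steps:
g(m) = 1/(-271 + m)
o(O) = -29 + O (o(O) = O - 29 = -29 + O)
g(71)/o((-3*2)*(11/17 - 3/(-6))) = 1/((-271 + 71)*(-29 + (-3*2)*(11/17 - 3/(-6)))) = 1/((-200)*(-29 - 6*(11*(1/17) - 3*(-1/6)))) = -1/(200*(-29 - 6*(11/17 + 1/2))) = -1/(200*(-29 - 6*39/34)) = -1/(200*(-29 - 117/17)) = -1/(200*(-610/17)) = -1/200*(-17/610) = 17/122000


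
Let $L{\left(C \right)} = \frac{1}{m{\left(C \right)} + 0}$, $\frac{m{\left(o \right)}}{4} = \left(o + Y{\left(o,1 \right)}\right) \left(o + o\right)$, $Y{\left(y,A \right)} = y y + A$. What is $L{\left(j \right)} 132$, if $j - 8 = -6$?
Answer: $\frac{33}{28} \approx 1.1786$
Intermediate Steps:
$Y{\left(y,A \right)} = A + y^{2}$ ($Y{\left(y,A \right)} = y^{2} + A = A + y^{2}$)
$j = 2$ ($j = 8 - 6 = 2$)
$m{\left(o \right)} = 8 o \left(1 + o + o^{2}\right)$ ($m{\left(o \right)} = 4 \left(o + \left(1 + o^{2}\right)\right) \left(o + o\right) = 4 \left(1 + o + o^{2}\right) 2 o = 4 \cdot 2 o \left(1 + o + o^{2}\right) = 8 o \left(1 + o + o^{2}\right)$)
$L{\left(C \right)} = \frac{1}{8 C \left(1 + C + C^{2}\right)}$ ($L{\left(C \right)} = \frac{1}{8 C \left(1 + C + C^{2}\right) + 0} = \frac{1}{8 C \left(1 + C + C^{2}\right)}$)
$L{\left(j \right)} 132 = \frac{1}{8 \cdot 2 \left(1 + 2 + 2^{2}\right)} 132 = \frac{1}{8} \cdot \frac{1}{2} \frac{1}{1 + 2 + 4} \cdot 132 = \frac{1}{8} \cdot \frac{1}{2} \cdot \frac{1}{7} \cdot 132 = \frac{1}{112} \cdot 132 = \frac{33}{28}$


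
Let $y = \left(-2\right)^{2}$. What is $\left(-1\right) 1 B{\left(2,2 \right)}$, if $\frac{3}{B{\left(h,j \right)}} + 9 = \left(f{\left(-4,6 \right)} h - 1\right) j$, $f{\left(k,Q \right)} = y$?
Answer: $- \frac{3}{5} \approx -0.6$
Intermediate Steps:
$y = 4$
$f{\left(k,Q \right)} = 4$
$B{\left(h,j \right)} = \frac{3}{-9 + j \left(-1 + 4 h\right)}$ ($B{\left(h,j \right)} = \frac{3}{-9 + \left(4 h - 1\right) j} = \frac{3}{-9 + \left(-1 + 4 h\right) j} = \frac{3}{-9 + j \left(-1 + 4 h\right)}$)
$\left(-1\right) 1 B{\left(2,2 \right)} = \left(-1\right) 1 \frac{3}{-9 - 2 + 4 \cdot 2 \cdot 2} = - \frac{3}{-9 - 2 + 16} = - \frac{3}{5}$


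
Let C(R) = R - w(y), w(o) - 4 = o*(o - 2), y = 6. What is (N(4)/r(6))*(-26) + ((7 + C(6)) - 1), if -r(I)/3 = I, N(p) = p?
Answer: -92/9 ≈ -10.222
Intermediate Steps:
w(o) = 4 + o*(-2 + o) (w(o) = 4 + o*(o - 2) = 4 + o*(-2 + o))
r(I) = -3*I
C(R) = -28 + R (C(R) = R - (4 + 6² - 2*6) = R - (4 + 36 - 12) = R - 1*28 = R - 28 = -28 + R)
(N(4)/r(6))*(-26) + ((7 + C(6)) - 1) = (4/((-3*6)))*(-26) + ((7 + (-28 + 6)) - 1) = (4/(-18))*(-26) + ((7 - 22) - 1) = (4*(-1/18))*(-26) + (-15 - 1) = -2/9*(-26) - 16 = 52/9 - 16 = -92/9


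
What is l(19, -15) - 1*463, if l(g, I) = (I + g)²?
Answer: -447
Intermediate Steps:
l(19, -15) - 1*463 = (-15 + 19)² - 1*463 = 4² - 463 = 16 - 463 = -447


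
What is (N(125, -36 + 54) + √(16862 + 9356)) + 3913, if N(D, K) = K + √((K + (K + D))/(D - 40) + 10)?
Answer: 3931 + √26218 + √85935/85 ≈ 4096.4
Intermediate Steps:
N(D, K) = K + √(10 + (D + 2*K)/(-40 + D)) (N(D, K) = K + √((K + (D + K))/(-40 + D) + 10) = K + √((D + 2*K)/(-40 + D) + 10) = K + √(10 + (D + 2*K)/(-40 + D)))
(N(125, -36 + 54) + √(16862 + 9356)) + 3913 = (((-36 + 54) + √((-400 + 2*(-36 + 54) + 11*125)/(-40 + 125))) + √(16862 + 9356)) + 3913 = ((18 + √((-400 + 2*18 + 1375)/85)) + √26218) + 3913 = ((18 + √((-400 + 36 + 1375)/85)) + √26218) + 3913 = ((18 + √((1/85)*1011)) + √26218) + 3913 = ((18 + √(1011/85)) + √26218) + 3913 = ((18 + √85935/85) + √26218) + 3913 = (18 + √26218 + √85935/85) + 3913 = 3931 + √26218 + √85935/85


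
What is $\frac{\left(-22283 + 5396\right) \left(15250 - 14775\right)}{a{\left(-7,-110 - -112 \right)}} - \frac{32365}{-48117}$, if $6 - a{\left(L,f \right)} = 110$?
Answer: $\frac{29689650845}{384936} \approx 77129.0$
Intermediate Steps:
$a{\left(L,f \right)} = -104$ ($a{\left(L,f \right)} = 6 - 110 = -104$)
$\frac{\left(-22283 + 5396\right) \left(15250 - 14775\right)}{a{\left(-7,-110 - -112 \right)}} - \frac{32365}{-48117} = \frac{\left(-22283 + 5396\right) \left(15250 - 14775\right)}{-104} - \frac{32365}{-48117} = \left(-16887\right) 475 \left(- \frac{1}{104}\right) - - \frac{32365}{48117} = \left(-8021325\right) \left(- \frac{1}{104}\right) + \frac{32365}{48117} = \frac{617025}{8} + \frac{32365}{48117} = \frac{29689650845}{384936}$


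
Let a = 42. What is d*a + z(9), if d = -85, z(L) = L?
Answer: -3561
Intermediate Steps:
d*a + z(9) = -85*42 + 9 = -3570 + 9 = -3561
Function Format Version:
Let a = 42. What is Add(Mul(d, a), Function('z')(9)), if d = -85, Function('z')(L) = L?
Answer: -3561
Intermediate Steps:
Add(Mul(d, a), Function('z')(9)) = Add(Mul(-85, 42), 9) = Add(-3570, 9) = -3561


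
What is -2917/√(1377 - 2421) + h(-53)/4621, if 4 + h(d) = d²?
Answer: 2805/4621 + 2917*I*√29/174 ≈ 0.60701 + 90.279*I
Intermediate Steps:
h(d) = -4 + d²
-2917/√(1377 - 2421) + h(-53)/4621 = -2917/√(1377 - 2421) + (-4 + (-53)²)/4621 = -2917*(-I*√29/174) + (-4 + 2809)*(1/4621) = -2917*(-I*√29/174) + 2805*(1/4621) = -(-2917)*I*√29/174 + 2805/4621 = 2917*I*√29/174 + 2805/4621 = 2805/4621 + 2917*I*√29/174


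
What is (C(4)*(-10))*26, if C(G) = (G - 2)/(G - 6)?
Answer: 260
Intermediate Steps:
C(G) = (-2 + G)/(-6 + G)
(C(4)*(-10))*26 = (((-2 + 4)/(-6 + 4))*(-10))*26 = ((2/(-2))*(-10))*26 = (-1/2*2*(-10))*26 = -1*(-10)*26 = 10*26 = 260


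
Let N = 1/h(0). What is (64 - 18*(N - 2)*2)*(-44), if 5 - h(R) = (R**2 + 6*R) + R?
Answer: -28336/5 ≈ -5667.2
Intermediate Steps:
h(R) = 5 - R**2 - 7*R (h(R) = 5 - ((R**2 + 6*R) + R) = 5 - (R**2 + 7*R) = 5 + (-R**2 - 7*R) = 5 - R**2 - 7*R)
N = 1/5 (N = 1/(5 - 1*0**2 - 7*0) = 1/(5 - 1*0 + 0) = 1/(5 + 0 + 0) = 1/5 ≈ 0.20000)
(64 - 18*(N - 2)*2)*(-44) = (64 - 18*(1/5 - 2)*2)*(-44) = (64 - (-162)*2/5)*(-44) = (64 - 18*(-18/5))*(-44) = (64 + 324/5)*(-44) = (644/5)*(-44) = -28336/5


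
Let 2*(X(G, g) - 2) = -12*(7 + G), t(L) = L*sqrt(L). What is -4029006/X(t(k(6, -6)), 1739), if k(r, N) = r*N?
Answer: 10072515/105076 + 163174743*I/52538 ≈ 95.859 + 3105.8*I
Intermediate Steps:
k(r, N) = N*r
t(L) = L**(3/2)
X(G, g) = -40 - 6*G (X(G, g) = 2 + (-12*(7 + G))/2 = 2 + (-84 - 12*G)/2 = 2 + (-42 - 6*G) = -40 - 6*G)
-4029006/X(t(k(6, -6)), 1739) = -4029006/(-40 - 6*(-216*I)) = -4029006/(-40 - (-1296)*I) = -4029006*(-40 - 1296*I)/1681216 = -2014503*(-40 - 1296*I)/840608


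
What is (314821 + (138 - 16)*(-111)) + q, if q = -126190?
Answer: 175089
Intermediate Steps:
(314821 + (138 - 16)*(-111)) + q = (314821 + (138 - 16)*(-111)) - 126190 = (314821 + 122*(-111)) - 126190 = (314821 - 13542) - 126190 = 301279 - 126190 = 175089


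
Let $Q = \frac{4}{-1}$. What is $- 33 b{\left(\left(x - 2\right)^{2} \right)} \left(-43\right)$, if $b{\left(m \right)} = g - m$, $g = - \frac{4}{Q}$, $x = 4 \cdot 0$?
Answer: $-4257$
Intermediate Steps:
$x = 0$
$Q = -4$ ($Q = 4 \left(-1\right) = -4$)
$g = 1$ ($g = - \frac{4}{-4} = \left(-4\right) \left(- \frac{1}{4}\right) = 1$)
$b{\left(m \right)} = 1 - m$
$- 33 b{\left(\left(x - 2\right)^{2} \right)} \left(-43\right) = - 33 \left(1 - \left(0 - 2\right)^{2}\right) \left(-43\right) = - 33 \left(1 - \left(-2\right)^{2}\right) \left(-43\right) = - 33 \left(1 - 4\right) \left(-43\right) = \left(-33\right) \left(-3\right) \left(-43\right) = 99 \left(-43\right) = -4257$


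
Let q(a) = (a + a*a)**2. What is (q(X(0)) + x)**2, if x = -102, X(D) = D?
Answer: 10404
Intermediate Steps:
q(a) = (a + a**2)**2
(q(X(0)) + x)**2 = (0**2*(1 + 0)**2 - 102)**2 = (0*1**2 - 102)**2 = (0*1 - 102)**2 = (0 - 102)**2 = (-102)**2 = 10404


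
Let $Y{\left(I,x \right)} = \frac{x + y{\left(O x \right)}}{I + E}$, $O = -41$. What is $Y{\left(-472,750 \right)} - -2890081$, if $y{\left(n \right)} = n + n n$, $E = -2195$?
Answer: $\frac{2254104509}{889} \approx 2.5356 \cdot 10^{6}$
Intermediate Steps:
$y{\left(n \right)} = n + n^{2}$
$Y{\left(I,x \right)} = \frac{x - 41 x \left(1 - 41 x\right)}{-2195 + I}$ ($Y{\left(I,x \right)} = \frac{x + - 41 x \left(1 - 41 x\right)}{I - 2195} = \frac{x - 41 x \left(1 - 41 x\right)}{-2195 + I}$)
$Y{\left(-472,750 \right)} - -2890081 = \frac{750 \left(-40 + 1681 \cdot 750\right)}{-2195 - 472} - -2890081 = \frac{750 \left(-40 + 1260750\right)}{-2667} + 2890081 = 750 \left(- \frac{1}{2667}\right) 1260710 + 2890081 = - \frac{315177500}{889} + 2890081 = \frac{2254104509}{889}$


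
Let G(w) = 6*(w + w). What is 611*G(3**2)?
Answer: 65988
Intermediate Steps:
G(w) = 12*w (G(w) = 6*(2*w) = 12*w)
611*G(3**2) = 611*(12*3**2) = 611*(12*9) = 611*108 = 65988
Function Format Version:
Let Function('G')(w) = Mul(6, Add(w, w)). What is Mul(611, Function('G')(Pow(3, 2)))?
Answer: 65988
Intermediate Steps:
Function('G')(w) = Mul(12, w) (Function('G')(w) = Mul(6, Mul(2, w)) = Mul(12, w))
Mul(611, Function('G')(Pow(3, 2))) = Mul(611, Mul(12, Pow(3, 2))) = Mul(611, Mul(12, 9)) = Mul(611, 108) = 65988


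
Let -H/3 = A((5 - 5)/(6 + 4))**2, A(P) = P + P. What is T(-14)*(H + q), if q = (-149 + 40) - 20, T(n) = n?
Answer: 1806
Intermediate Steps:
q = -129 (q = -109 - 20 = -129)
A(P) = 2*P
H = 0 (H = -3*4*(5 - 5)**2/(6 + 4)**2 = -3*(2*(0/10))**2 = -3*(2*(0*(1/10)))**2 = -3*(2*0)**2 = -3*0**2 = -3*0 = 0)
T(-14)*(H + q) = -14*(0 - 129) = -14*(-129) = 1806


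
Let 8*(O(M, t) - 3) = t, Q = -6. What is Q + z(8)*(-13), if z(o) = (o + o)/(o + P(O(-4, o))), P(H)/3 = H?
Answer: -82/5 ≈ -16.400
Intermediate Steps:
O(M, t) = 3 + t/8
P(H) = 3*H
z(o) = 2*o/(9 + 11*o/8) (z(o) = (o + o)/(o + 3*(3 + o/8)) = (2*o)/(o + (9 + 3*o/8)) = (2*o)/(9 + 11*o/8) = 2*o/(9 + 11*o/8))
Q + z(8)*(-13) = -6 + (16*8/(72 + 11*8))*(-13) = -6 + (16*8/(72 + 88))*(-13) = -6 + (16*8/160)*(-13) = -6 + (16*8*(1/160))*(-13) = -6 + (⅘)*(-13) = -6 - 52/5 = -82/5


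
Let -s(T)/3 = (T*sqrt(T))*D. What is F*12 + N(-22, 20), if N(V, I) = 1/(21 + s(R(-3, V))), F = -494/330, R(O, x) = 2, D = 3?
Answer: -68557/3795 - 2*sqrt(2)/23 ≈ -18.188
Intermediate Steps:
s(T) = -9*T**(3/2) (s(T) = -3*T*sqrt(T)*3 = -3*T**(3/2)*3 = -9*T**(3/2))
F = -247/165 (F = -494*1/330 = -247/165 ≈ -1.4970)
N(V, I) = 1/(21 - 18*sqrt(2))
F*12 + N(-22, 20) = -247/165*12 + (-7/69 - 2*sqrt(2)/23) = -988/55 + (-7/69 - 2*sqrt(2)/23) = -68557/3795 - 2*sqrt(2)/23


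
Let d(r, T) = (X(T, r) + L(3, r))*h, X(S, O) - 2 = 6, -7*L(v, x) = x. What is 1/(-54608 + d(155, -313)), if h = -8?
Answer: -7/381464 ≈ -1.8350e-5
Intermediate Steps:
L(v, x) = -x/7
X(S, O) = 8 (X(S, O) = 2 + 6 = 8)
d(r, T) = -64 + 8*r/7 (d(r, T) = (8 - r/7)*(-8) = -64 + 8*r/7)
1/(-54608 + d(155, -313)) = 1/(-54608 + (-64 + (8/7)*155)) = 1/(-54608 + (-64 + 1240/7)) = 1/(-54608 + 792/7) = 1/(-381464/7) = -7/381464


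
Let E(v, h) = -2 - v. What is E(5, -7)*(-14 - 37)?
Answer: 357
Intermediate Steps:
E(5, -7)*(-14 - 37) = (-2 - 1*5)*(-14 - 37) = (-2 - 5)*(-51) = -7*(-51) = 357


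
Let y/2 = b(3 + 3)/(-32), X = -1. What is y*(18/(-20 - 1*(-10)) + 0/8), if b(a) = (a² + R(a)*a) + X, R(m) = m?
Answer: 639/80 ≈ 7.9875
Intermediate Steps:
b(a) = -1 + 2*a² (b(a) = (a² + a*a) - 1 = (a² + a²) - 1 = 2*a² - 1 = -1 + 2*a²)
y = -71/16 (y = 2*((-1 + 2*(3 + 3)²)/(-32)) = 2*((-1 + 2*6²)*(-1/32)) = 2*((-1 + 2*36)*(-1/32)) = 2*((-1 + 72)*(-1/32)) = 2*(71*(-1/32)) = 2*(-71/32) = -71/16 ≈ -4.4375)
y*(18/(-20 - 1*(-10)) + 0/8) = -71*(18/(-20 - 1*(-10)) + 0/8)/16 = -71*(18/(-20 + 10) + 0*(⅛))/16 = -71*(18/(-10) + 0)/16 = -71*(18*(-⅒) + 0)/16 = -71*(-9/5 + 0)/16 = -71/16*(-9/5) = 639/80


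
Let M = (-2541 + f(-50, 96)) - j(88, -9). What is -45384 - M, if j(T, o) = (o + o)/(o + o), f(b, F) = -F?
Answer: -42746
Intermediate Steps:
j(T, o) = 1 (j(T, o) = (2*o)/((2*o)) = (2*o)*(1/(2*o)) = 1)
M = -2638 (M = (-2541 - 1*96) - 1*1 = (-2541 - 96) - 1 = -2637 - 1 = -2638)
-45384 - M = -45384 - 1*(-2638) = -45384 + 2638 = -42746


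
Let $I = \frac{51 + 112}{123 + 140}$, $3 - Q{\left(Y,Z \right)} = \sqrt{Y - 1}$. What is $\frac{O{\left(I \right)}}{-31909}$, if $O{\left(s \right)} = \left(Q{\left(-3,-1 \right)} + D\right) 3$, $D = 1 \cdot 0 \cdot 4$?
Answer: $- \frac{9}{31909} + \frac{6 i}{31909} \approx -0.00028205 + 0.00018803 i$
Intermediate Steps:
$Q{\left(Y,Z \right)} = 3 - \sqrt{-1 + Y}$ ($Q{\left(Y,Z \right)} = 3 - \sqrt{Y - 1} = 3 - \sqrt{-1 + Y}$)
$D = 0$ ($D = 0 \cdot 4 = 0$)
$I = \frac{163}{263} \approx 0.61977$
$O{\left(s \right)} = 9 - 6 i$ ($O{\left(s \right)} = \left(\left(3 - \sqrt{-1 - 3}\right) + 0\right) 3 = \left(\left(3 - \sqrt{-4}\right) + 0\right) 3 = \left(\left(3 - 2 i\right) + 0\right) 3 = \left(3 - 2 i\right) 3 = 9 - 6 i$)
$\frac{O{\left(I \right)}}{-31909} = \frac{9 - 6 i}{-31909} = \left(9 - 6 i\right) \left(- \frac{1}{31909}\right) = - \frac{9}{31909} + \frac{6 i}{31909}$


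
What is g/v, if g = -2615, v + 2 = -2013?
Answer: 523/403 ≈ 1.2978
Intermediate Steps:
v = -2015 (v = -2 - 2013 = -2015)
g/v = -2615/(-2015) = -2615*(-1/2015) = 523/403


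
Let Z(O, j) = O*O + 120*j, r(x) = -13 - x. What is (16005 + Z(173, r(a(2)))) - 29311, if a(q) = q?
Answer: 14823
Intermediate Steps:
Z(O, j) = O² + 120*j
(16005 + Z(173, r(a(2)))) - 29311 = (16005 + (173² + 120*(-13 - 1*2))) - 29311 = (16005 + (29929 + 120*(-13 - 2))) - 29311 = (16005 + (29929 + 120*(-15))) - 29311 = (16005 + (29929 - 1800)) - 29311 = (16005 + 28129) - 29311 = 44134 - 29311 = 14823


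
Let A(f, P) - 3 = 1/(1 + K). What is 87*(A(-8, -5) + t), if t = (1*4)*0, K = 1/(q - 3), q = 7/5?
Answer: 493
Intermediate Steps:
q = 7/5 (q = 7*(1/5) = 7/5 ≈ 1.4000)
K = -5/8 (K = 1/(7/5 - 3) = 1/(-8/5) = -5/8 ≈ -0.62500)
A(f, P) = 17/3 (A(f, P) = 3 + 1/(1 - 5/8) = 3 + 1/(3/8) = 3 + 8/3 = 17/3)
t = 0 (t = 4*0 = 0)
87*(A(-8, -5) + t) = 87*(17/3 + 0) = 87*(17/3) = 493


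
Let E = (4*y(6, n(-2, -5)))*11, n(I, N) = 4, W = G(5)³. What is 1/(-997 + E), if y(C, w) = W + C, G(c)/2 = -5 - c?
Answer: -1/352733 ≈ -2.8350e-6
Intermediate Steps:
G(c) = -10 - 2*c (G(c) = 2*(-5 - c) = -10 - 2*c)
W = -8000 (W = (-10 - 2*5)³ = (-10 - 10)³ = (-20)³ = -8000)
y(C, w) = -8000 + C
E = -351736 (E = (4*(-8000 + 6))*11 = (4*(-7994))*11 = -31976*11 = -351736)
1/(-997 + E) = 1/(-997 - 351736) = 1/(-352733) = -1/352733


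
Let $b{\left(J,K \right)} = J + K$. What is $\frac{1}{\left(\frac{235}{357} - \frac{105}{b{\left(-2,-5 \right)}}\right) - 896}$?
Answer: $- \frac{357}{314282} \approx -0.0011359$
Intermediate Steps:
$\frac{1}{\left(\frac{235}{357} - \frac{105}{b{\left(-2,-5 \right)}}\right) - 896} = \frac{1}{\left(\frac{235}{357} - \frac{105}{-2 - 5}\right) - 896} = \frac{1}{\left(235 \cdot \frac{1}{357} - \frac{105}{-7}\right) - 896} = \frac{1}{\left(\frac{235}{357} - -15\right) - 896} = \frac{1}{\left(\frac{235}{357} + 15\right) - 896} = \frac{1}{\frac{5590}{357} - 896} = \frac{1}{- \frac{314282}{357}} = - \frac{357}{314282}$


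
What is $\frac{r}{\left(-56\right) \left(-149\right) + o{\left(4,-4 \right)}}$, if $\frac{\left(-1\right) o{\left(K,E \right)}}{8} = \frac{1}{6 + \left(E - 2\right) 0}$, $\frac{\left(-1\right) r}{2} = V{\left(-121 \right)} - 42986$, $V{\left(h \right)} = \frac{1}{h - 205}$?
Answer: $\frac{42040311}{4079564} \approx 10.305$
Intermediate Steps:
$V{\left(h \right)} = \frac{1}{-205 + h}$
$r = \frac{14013437}{163}$ ($r = - 2 \left(\frac{1}{-205 - 121} - 42986\right) = - 2 \left(\frac{1}{-326} - 42986\right) = - 2 \left(- \frac{1}{326} - 42986\right) = \left(-2\right) \left(- \frac{14013437}{326}\right) = \frac{14013437}{163} \approx 85972.0$)
$o{\left(K,E \right)} = - \frac{4}{3}$ ($o{\left(K,E \right)} = - \frac{8}{6 + \left(E - 2\right) 0} = - \frac{8}{6 + \left(-2 + E\right) 0} = - \frac{8}{6 + 0} = - \frac{8}{6} = \left(-8\right) \frac{1}{6} = - \frac{4}{3}$)
$\frac{r}{\left(-56\right) \left(-149\right) + o{\left(4,-4 \right)}} = \frac{14013437}{163 \left(\left(-56\right) \left(-149\right) - \frac{4}{3}\right)} = \frac{14013437}{163 \left(8344 - \frac{4}{3}\right)} = \frac{14013437}{163 \cdot \frac{25028}{3}} = \frac{14013437}{163} \cdot \frac{3}{25028} = \frac{42040311}{4079564}$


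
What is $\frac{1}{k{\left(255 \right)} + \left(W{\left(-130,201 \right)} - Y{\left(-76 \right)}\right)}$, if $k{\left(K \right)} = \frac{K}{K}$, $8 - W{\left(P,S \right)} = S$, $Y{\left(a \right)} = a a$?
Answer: $- \frac{1}{5968} \approx -0.00016756$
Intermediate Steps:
$Y{\left(a \right)} = a^{2}$
$W{\left(P,S \right)} = 8 - S$
$k{\left(K \right)} = 1$
$\frac{1}{k{\left(255 \right)} + \left(W{\left(-130,201 \right)} - Y{\left(-76 \right)}\right)} = \frac{1}{1 + \left(\left(8 - 201\right) - \left(-76\right)^{2}\right)} = \frac{1}{1 + \left(\left(8 - 201\right) - 5776\right)} = \frac{1}{1 - 5969} = \frac{1}{-5968} = - \frac{1}{5968}$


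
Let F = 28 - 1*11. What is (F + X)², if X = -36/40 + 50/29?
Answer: 26718561/84100 ≈ 317.70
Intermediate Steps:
F = 17 (F = 28 - 11 = 17)
X = 239/290 (X = -36*1/40 + 50*(1/29) = -9/10 + 50/29 = 239/290 ≈ 0.82414)
(F + X)² = (17 + 239/290)² = (5169/290)² = 26718561/84100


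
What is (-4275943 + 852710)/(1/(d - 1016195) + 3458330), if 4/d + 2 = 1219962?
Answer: -1060960252096667417/1071837841196443180 ≈ -0.98985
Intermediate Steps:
d = 1/304990 (d = 4/(-2 + 1219962) = 4/1219960 = 4*(1/1219960) = 1/304990 ≈ 3.2788e-6)
(-4275943 + 852710)/(1/(d - 1016195) + 3458330) = (-4275943 + 852710)/(1/(1/304990 - 1016195) + 3458330) = -3423233/(1/(-309929313049/304990) + 3458330) = -3423233/(-304990/309929313049 + 3458330) = -3423233/1071837841196443180/309929313049 = -3423233*309929313049/1071837841196443180 = -1060960252096667417/1071837841196443180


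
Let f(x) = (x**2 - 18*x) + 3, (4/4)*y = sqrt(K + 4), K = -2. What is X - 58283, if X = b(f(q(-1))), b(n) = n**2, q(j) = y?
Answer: -57610 - 180*sqrt(2) ≈ -57865.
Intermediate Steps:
y = sqrt(2) (y = sqrt(-2 + 4) = sqrt(2) ≈ 1.4142)
q(j) = sqrt(2)
f(x) = 3 + x**2 - 18*x
X = (5 - 18*sqrt(2))**2 (X = (3 + (sqrt(2))**2 - 18*sqrt(2))**2 = (3 + 2 - 18*sqrt(2))**2 = (5 - 18*sqrt(2))**2 ≈ 418.44)
X - 58283 = (673 - 180*sqrt(2)) - 58283 = -57610 - 180*sqrt(2)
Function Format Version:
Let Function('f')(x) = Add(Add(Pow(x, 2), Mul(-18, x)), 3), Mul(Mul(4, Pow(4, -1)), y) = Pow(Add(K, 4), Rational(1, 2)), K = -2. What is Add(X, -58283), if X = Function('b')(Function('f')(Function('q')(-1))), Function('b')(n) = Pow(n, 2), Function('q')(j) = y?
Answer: Add(-57610, Mul(-180, Pow(2, Rational(1, 2)))) ≈ -57865.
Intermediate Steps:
y = Pow(2, Rational(1, 2)) (y = Pow(Add(-2, 4), Rational(1, 2)) = Pow(2, Rational(1, 2)) ≈ 1.4142)
Function('q')(j) = Pow(2, Rational(1, 2))
Function('f')(x) = Add(3, Pow(x, 2), Mul(-18, x))
X = Pow(Add(5, Mul(-18, Pow(2, Rational(1, 2)))), 2) (X = Pow(Add(3, Pow(Pow(2, Rational(1, 2)), 2), Mul(-18, Pow(2, Rational(1, 2)))), 2) = Pow(Add(3, 2, Mul(-18, Pow(2, Rational(1, 2)))), 2) = Pow(Add(5, Mul(-18, Pow(2, Rational(1, 2)))), 2) ≈ 418.44)
Add(X, -58283) = Add(Add(673, Mul(-180, Pow(2, Rational(1, 2)))), -58283) = Add(-57610, Mul(-180, Pow(2, Rational(1, 2))))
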